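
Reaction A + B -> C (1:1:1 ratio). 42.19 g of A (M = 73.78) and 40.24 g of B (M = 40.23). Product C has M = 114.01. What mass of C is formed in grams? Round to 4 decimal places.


Find moles of each reactant; the smaller value is the limiting reagent in a 1:1:1 reaction, so moles_C equals moles of the limiter.
n_A = mass_A / M_A = 42.19 / 73.78 = 0.571835 mol
n_B = mass_B / M_B = 40.24 / 40.23 = 1.000249 mol
Limiting reagent: A (smaller), n_limiting = 0.571835 mol
mass_C = n_limiting * M_C = 0.571835 * 114.01
mass_C = 65.19490835 g, rounded to 4 dp:

65.1949 g


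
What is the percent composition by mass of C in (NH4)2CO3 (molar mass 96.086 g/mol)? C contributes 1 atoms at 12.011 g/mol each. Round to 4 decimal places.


pct = 100 * (n_elem * M_elem) / M_total
mass_contribution = 1 * 12.011 = 12.011 g/mol
pct = 100 * 12.011 / 96.086
pct = 12.50026018 %, rounded to 4 dp:

12.5003 %


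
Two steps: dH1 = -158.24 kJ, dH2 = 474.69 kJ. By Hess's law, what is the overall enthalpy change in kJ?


Hess's law: enthalpy is a state function, so add the step enthalpies.
dH_total = dH1 + dH2 = -158.24 + (474.69)
dH_total = 316.45 kJ:

316.45 kJ


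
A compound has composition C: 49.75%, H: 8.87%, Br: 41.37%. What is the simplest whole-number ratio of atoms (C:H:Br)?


Assume 100 g of compound, divide each mass% by atomic mass to get moles, then normalize by the smallest to get a raw atom ratio.
Moles per 100 g: C: 49.75/12.011 = 4.142, H: 8.87/1.008 = 8.7996, Br: 41.37/79.904 = 0.5177
Raw ratio (divide by min = 0.5177): C: 8.0, H: 16.996, Br: 1.0
Multiply by 1 to clear fractions: C: 8.0 ~= 8, H: 16.996 ~= 17, Br: 1.0 ~= 1
Reduce by GCD to get the simplest whole-number ratio:

8:17:1


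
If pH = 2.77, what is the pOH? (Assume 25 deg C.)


At 25 deg C, pH + pOH = 14.
pOH = 14 - pH = 14 - 2.77
pOH = 11.23:

11.23


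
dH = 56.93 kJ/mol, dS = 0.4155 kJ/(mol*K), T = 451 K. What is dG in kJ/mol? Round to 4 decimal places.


Gibbs: dG = dH - T*dS (consistent units, dS already in kJ/(mol*K)).
T*dS = 451 * 0.4155 = 187.3905
dG = 56.93 - (187.3905)
dG = -130.4605 kJ/mol, rounded to 4 dp:

-130.4605 kJ/mol


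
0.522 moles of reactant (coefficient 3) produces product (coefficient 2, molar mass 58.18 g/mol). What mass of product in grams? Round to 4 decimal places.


Use the coefficient ratio to convert reactant moles to product moles, then multiply by the product's molar mass.
moles_P = moles_R * (coeff_P / coeff_R) = 0.522 * (2/3) = 0.348
mass_P = moles_P * M_P = 0.348 * 58.18
mass_P = 20.24664 g, rounded to 4 dp:

20.2466 g


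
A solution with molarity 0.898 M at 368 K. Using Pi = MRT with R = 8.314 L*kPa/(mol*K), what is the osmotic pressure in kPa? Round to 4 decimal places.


Osmotic pressure (van't Hoff): Pi = M*R*T.
RT = 8.314 * 368 = 3059.552
Pi = 0.898 * 3059.552
Pi = 2747.477696 kPa, rounded to 4 dp:

2747.4777 kPa


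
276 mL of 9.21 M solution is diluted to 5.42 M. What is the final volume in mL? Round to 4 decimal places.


Dilution: M1*V1 = M2*V2, solve for V2.
V2 = M1*V1 / M2
V2 = 9.21 * 276 / 5.42
V2 = 2541.96 / 5.42
V2 = 468.99630996 mL, rounded to 4 dp:

468.9963 mL


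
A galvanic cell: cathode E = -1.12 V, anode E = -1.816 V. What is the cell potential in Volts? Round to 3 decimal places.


Standard cell potential: E_cell = E_cathode - E_anode.
E_cell = -1.12 - (-1.816)
E_cell = 0.696 V, rounded to 3 dp:

0.696 V


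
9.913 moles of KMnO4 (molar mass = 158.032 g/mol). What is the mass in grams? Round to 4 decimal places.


mass = n * M
mass = 9.913 * 158.032
mass = 1566.571216 g, rounded to 4 dp:

1566.5712 g


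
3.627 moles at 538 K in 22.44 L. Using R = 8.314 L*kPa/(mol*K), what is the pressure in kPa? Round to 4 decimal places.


PV = nRT, solve for P = nRT / V.
nRT = 3.627 * 8.314 * 538 = 16223.3244
P = 16223.3244 / 22.44
P = 722.96454545 kPa, rounded to 4 dp:

722.9645 kPa


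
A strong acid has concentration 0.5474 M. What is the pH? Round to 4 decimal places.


A strong acid dissociates completely, so [H+] equals the given concentration.
pH = -log10([H+]) = -log10(0.5474)
pH = 0.26169521, rounded to 4 dp:

0.2617


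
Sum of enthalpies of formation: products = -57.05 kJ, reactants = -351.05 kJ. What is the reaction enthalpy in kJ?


dH_rxn = sum(dH_f products) - sum(dH_f reactants)
dH_rxn = -57.05 - (-351.05)
dH_rxn = 294.0 kJ:

294.00 kJ


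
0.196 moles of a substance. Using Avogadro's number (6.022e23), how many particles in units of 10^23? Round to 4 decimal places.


N = n * NA, then divide by 1e23 for the requested units.
N / 1e23 = n * 6.022
N / 1e23 = 0.196 * 6.022
N / 1e23 = 1.180312, rounded to 4 dp:

1.1803


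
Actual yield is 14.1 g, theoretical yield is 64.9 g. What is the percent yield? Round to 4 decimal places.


% yield = 100 * actual / theoretical
% yield = 100 * 14.1 / 64.9
% yield = 21.7257319 %, rounded to 4 dp:

21.7257 %


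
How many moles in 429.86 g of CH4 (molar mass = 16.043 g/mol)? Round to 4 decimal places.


n = mass / M
n = 429.86 / 16.043
n = 26.79424048 mol, rounded to 4 dp:

26.7942 mol


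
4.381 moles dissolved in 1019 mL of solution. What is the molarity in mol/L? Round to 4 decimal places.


Convert volume to liters: V_L = V_mL / 1000.
V_L = 1019 / 1000 = 1.019 L
M = n / V_L = 4.381 / 1.019
M = 4.29931305 mol/L, rounded to 4 dp:

4.2993 mol/L


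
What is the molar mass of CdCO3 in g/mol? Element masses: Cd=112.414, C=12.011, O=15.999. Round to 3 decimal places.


M = sum(count * atomic_mass) over atoms.
M = 1*112.414 + 1*12.011 + 3*15.999
M = 112.414 + 12.011 + 47.997
M = 172.422 g/mol, rounded to 3 dp:

172.422 g/mol


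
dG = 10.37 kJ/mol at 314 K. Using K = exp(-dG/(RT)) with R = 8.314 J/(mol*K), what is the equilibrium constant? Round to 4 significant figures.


dG is in kJ/mol; multiply by 1000 to match R in J/(mol*K).
RT = 8.314 * 314 = 2610.596 J/mol
exponent = -dG*1000 / (RT) = -(10.37*1000) / 2610.596 = -3.972273
K = exp(-3.972273)
K = 0.018830583, rounded to 4 significant figures:

0.01883


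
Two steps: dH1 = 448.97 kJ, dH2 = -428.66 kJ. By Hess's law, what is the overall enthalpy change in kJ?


Hess's law: enthalpy is a state function, so add the step enthalpies.
dH_total = dH1 + dH2 = 448.97 + (-428.66)
dH_total = 20.31 kJ:

20.31 kJ


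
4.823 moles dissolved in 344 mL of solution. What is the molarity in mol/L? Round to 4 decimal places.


Convert volume to liters: V_L = V_mL / 1000.
V_L = 344 / 1000 = 0.344 L
M = n / V_L = 4.823 / 0.344
M = 14.02034884 mol/L, rounded to 4 dp:

14.0203 mol/L


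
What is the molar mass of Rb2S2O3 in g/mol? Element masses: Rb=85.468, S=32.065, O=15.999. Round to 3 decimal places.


M = sum(count * atomic_mass) over atoms.
M = 2*85.468 + 2*32.065 + 3*15.999
M = 170.936 + 64.13 + 47.997
M = 283.063 g/mol, rounded to 3 dp:

283.063 g/mol


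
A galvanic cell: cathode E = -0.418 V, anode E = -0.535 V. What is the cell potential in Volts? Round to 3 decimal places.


Standard cell potential: E_cell = E_cathode - E_anode.
E_cell = -0.418 - (-0.535)
E_cell = 0.117 V, rounded to 3 dp:

0.117 V


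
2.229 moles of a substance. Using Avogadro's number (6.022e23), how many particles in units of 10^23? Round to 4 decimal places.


N = n * NA, then divide by 1e23 for the requested units.
N / 1e23 = n * 6.022
N / 1e23 = 2.229 * 6.022
N / 1e23 = 13.423038, rounded to 4 dp:

13.4230


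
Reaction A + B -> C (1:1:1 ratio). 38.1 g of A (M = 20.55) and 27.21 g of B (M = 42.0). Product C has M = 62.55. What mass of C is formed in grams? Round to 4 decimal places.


Find moles of each reactant; the smaller value is the limiting reagent in a 1:1:1 reaction, so moles_C equals moles of the limiter.
n_A = mass_A / M_A = 38.1 / 20.55 = 1.854015 mol
n_B = mass_B / M_B = 27.21 / 42.0 = 0.647857 mol
Limiting reagent: B (smaller), n_limiting = 0.647857 mol
mass_C = n_limiting * M_C = 0.647857 * 62.55
mass_C = 40.52345535 g, rounded to 4 dp:

40.5235 g


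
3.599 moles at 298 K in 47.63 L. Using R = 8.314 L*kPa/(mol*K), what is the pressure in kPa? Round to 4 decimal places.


PV = nRT, solve for P = nRT / V.
nRT = 3.599 * 8.314 * 298 = 8916.7816
P = 8916.7816 / 47.63
P = 187.20935545 kPa, rounded to 4 dp:

187.2094 kPa


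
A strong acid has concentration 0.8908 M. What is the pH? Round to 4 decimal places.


A strong acid dissociates completely, so [H+] equals the given concentration.
pH = -log10([H+]) = -log10(0.8908)
pH = 0.05021979, rounded to 4 dp:

0.0502


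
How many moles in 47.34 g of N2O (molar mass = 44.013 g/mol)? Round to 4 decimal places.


n = mass / M
n = 47.34 / 44.013
n = 1.0755913 mol, rounded to 4 dp:

1.0756 mol


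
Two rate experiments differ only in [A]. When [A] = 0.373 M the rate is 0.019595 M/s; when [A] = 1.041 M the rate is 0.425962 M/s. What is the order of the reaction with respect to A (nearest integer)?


Rate is proportional to [A]^n, so rate2/rate1 = ([A]2/[A]1)^n. Take logs to solve for n.
rate2/rate1 = 0.425962 / 0.019595 = 21.7383
[A]2/[A]1 = 1.041 / 0.373 = 2.7909
n = ln(21.7383) / ln(2.7909) = 3.0
Nearest integer order:

3


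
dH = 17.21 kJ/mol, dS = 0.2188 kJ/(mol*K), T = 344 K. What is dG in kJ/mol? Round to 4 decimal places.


Gibbs: dG = dH - T*dS (consistent units, dS already in kJ/(mol*K)).
T*dS = 344 * 0.2188 = 75.2672
dG = 17.21 - (75.2672)
dG = -58.0572 kJ/mol, rounded to 4 dp:

-58.0572 kJ/mol


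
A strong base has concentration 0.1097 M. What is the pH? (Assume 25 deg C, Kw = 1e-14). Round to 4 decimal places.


A strong base dissociates completely, so [OH-] equals the given concentration.
pOH = -log10([OH-]) = -log10(0.1097) = 0.959793
pH = 14 - pOH = 14 - 0.959793
pH = 13.040207, rounded to 4 dp:

13.0402


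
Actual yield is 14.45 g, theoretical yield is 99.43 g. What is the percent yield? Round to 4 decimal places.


% yield = 100 * actual / theoretical
% yield = 100 * 14.45 / 99.43
% yield = 14.53283717 %, rounded to 4 dp:

14.5328 %


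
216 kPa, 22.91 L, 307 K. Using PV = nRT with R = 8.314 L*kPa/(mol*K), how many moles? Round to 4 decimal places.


PV = nRT, solve for n = PV / (RT).
PV = 216 * 22.91 = 4948.56
RT = 8.314 * 307 = 2552.398
n = 4948.56 / 2552.398
n = 1.93878854 mol, rounded to 4 dp:

1.9388 mol


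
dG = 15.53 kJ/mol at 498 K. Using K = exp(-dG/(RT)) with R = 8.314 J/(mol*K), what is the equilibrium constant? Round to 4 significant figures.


dG is in kJ/mol; multiply by 1000 to match R in J/(mol*K).
RT = 8.314 * 498 = 4140.372 J/mol
exponent = -dG*1000 / (RT) = -(15.53*1000) / 4140.372 = -3.75087069
K = exp(-3.75087069)
K = 0.023497278, rounded to 4 significant figures:

0.02350


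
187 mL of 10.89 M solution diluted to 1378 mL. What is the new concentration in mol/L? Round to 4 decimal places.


Dilution: M1*V1 = M2*V2, solve for M2.
M2 = M1*V1 / V2
M2 = 10.89 * 187 / 1378
M2 = 2036.43 / 1378
M2 = 1.47781567 mol/L, rounded to 4 dp:

1.4778 mol/L


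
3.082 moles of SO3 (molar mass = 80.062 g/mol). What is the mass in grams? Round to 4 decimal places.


mass = n * M
mass = 3.082 * 80.062
mass = 246.751084 g, rounded to 4 dp:

246.7511 g


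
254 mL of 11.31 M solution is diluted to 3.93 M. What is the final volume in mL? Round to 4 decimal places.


Dilution: M1*V1 = M2*V2, solve for V2.
V2 = M1*V1 / M2
V2 = 11.31 * 254 / 3.93
V2 = 2872.74 / 3.93
V2 = 730.97709924 mL, rounded to 4 dp:

730.9771 mL


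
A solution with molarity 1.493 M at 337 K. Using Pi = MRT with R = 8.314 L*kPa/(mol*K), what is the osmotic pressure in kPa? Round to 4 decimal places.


Osmotic pressure (van't Hoff): Pi = M*R*T.
RT = 8.314 * 337 = 2801.818
Pi = 1.493 * 2801.818
Pi = 4183.114274 kPa, rounded to 4 dp:

4183.1143 kPa


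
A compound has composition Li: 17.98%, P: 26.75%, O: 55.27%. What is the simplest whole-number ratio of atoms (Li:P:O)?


Assume 100 g of compound, divide each mass% by atomic mass to get moles, then normalize by the smallest to get a raw atom ratio.
Moles per 100 g: Li: 17.98/6.941 = 2.5904, P: 26.75/30.974 = 0.8636, O: 55.27/15.999 = 3.4546
Raw ratio (divide by min = 0.8636): Li: 2.999, P: 1.0, O: 4.0
Multiply by 1 to clear fractions: Li: 2.999 ~= 3, P: 1.0 ~= 1, O: 4.0 ~= 4
Reduce by GCD to get the simplest whole-number ratio:

3:1:4


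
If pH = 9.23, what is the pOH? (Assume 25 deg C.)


At 25 deg C, pH + pOH = 14.
pOH = 14 - pH = 14 - 9.23
pOH = 4.77:

4.77


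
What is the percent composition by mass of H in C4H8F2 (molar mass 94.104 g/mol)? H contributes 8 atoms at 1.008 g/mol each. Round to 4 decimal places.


pct = 100 * (n_elem * M_elem) / M_total
mass_contribution = 8 * 1.008 = 8.064 g/mol
pct = 100 * 8.064 / 94.104
pct = 8.56924254 %, rounded to 4 dp:

8.5692 %


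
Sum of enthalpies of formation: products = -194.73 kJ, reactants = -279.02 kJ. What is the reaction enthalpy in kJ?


dH_rxn = sum(dH_f products) - sum(dH_f reactants)
dH_rxn = -194.73 - (-279.02)
dH_rxn = 84.29 kJ:

84.29 kJ


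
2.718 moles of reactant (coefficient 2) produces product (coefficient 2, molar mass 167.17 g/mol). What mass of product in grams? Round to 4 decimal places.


Use the coefficient ratio to convert reactant moles to product moles, then multiply by the product's molar mass.
moles_P = moles_R * (coeff_P / coeff_R) = 2.718 * (2/2) = 2.718
mass_P = moles_P * M_P = 2.718 * 167.17
mass_P = 454.36806 g, rounded to 4 dp:

454.3681 g


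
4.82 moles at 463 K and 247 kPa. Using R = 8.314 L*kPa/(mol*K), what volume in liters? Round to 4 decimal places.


PV = nRT, solve for V = nRT / P.
nRT = 4.82 * 8.314 * 463 = 18554.0212
V = 18554.0212 / 247
V = 75.11749474 L, rounded to 4 dp:

75.1175 L


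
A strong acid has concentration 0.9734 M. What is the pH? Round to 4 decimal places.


A strong acid dissociates completely, so [H+] equals the given concentration.
pH = -log10([H+]) = -log10(0.9734)
pH = 0.01170866, rounded to 4 dp:

0.0117


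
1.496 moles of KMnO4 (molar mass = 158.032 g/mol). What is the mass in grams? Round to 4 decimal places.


mass = n * M
mass = 1.496 * 158.032
mass = 236.415872 g, rounded to 4 dp:

236.4159 g


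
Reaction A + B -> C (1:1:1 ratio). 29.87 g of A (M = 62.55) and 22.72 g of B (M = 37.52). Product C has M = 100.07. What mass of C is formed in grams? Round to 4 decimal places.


Find moles of each reactant; the smaller value is the limiting reagent in a 1:1:1 reaction, so moles_C equals moles of the limiter.
n_A = mass_A / M_A = 29.87 / 62.55 = 0.477538 mol
n_B = mass_B / M_B = 22.72 / 37.52 = 0.605544 mol
Limiting reagent: A (smaller), n_limiting = 0.477538 mol
mass_C = n_limiting * M_C = 0.477538 * 100.07
mass_C = 47.78722766 g, rounded to 4 dp:

47.7872 g


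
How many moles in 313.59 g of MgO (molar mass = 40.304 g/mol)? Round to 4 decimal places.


n = mass / M
n = 313.59 / 40.304
n = 7.78061731 mol, rounded to 4 dp:

7.7806 mol


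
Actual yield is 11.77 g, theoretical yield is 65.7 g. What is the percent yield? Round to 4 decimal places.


% yield = 100 * actual / theoretical
% yield = 100 * 11.77 / 65.7
% yield = 17.91476408 %, rounded to 4 dp:

17.9148 %


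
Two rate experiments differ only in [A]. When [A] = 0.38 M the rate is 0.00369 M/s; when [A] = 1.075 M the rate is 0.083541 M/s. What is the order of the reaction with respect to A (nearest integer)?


Rate is proportional to [A]^n, so rate2/rate1 = ([A]2/[A]1)^n. Take logs to solve for n.
rate2/rate1 = 0.083541 / 0.00369 = 22.6398
[A]2/[A]1 = 1.075 / 0.38 = 2.8289
n = ln(22.6398) / ln(2.8289) = 3.0
Nearest integer order:

3


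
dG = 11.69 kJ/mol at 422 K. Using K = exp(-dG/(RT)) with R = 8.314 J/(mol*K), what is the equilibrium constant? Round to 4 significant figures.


dG is in kJ/mol; multiply by 1000 to match R in J/(mol*K).
RT = 8.314 * 422 = 3508.508 J/mol
exponent = -dG*1000 / (RT) = -(11.69*1000) / 3508.508 = -3.33190063
K = exp(-3.33190063)
K = 0.03572514, rounded to 4 significant figures:

0.03573


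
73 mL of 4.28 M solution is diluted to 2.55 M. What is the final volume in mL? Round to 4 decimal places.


Dilution: M1*V1 = M2*V2, solve for V2.
V2 = M1*V1 / M2
V2 = 4.28 * 73 / 2.55
V2 = 312.44 / 2.55
V2 = 122.5254902 mL, rounded to 4 dp:

122.5255 mL


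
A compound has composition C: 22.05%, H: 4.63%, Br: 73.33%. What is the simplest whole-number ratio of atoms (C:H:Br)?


Assume 100 g of compound, divide each mass% by atomic mass to get moles, then normalize by the smallest to get a raw atom ratio.
Moles per 100 g: C: 22.05/12.011 = 1.8358, H: 4.63/1.008 = 4.5933, Br: 73.33/79.904 = 0.9177
Raw ratio (divide by min = 0.9177): C: 2.0, H: 5.005, Br: 1.0
Multiply by 1 to clear fractions: C: 2.0 ~= 2, H: 5.005 ~= 5, Br: 1.0 ~= 1
Reduce by GCD to get the simplest whole-number ratio:

2:5:1


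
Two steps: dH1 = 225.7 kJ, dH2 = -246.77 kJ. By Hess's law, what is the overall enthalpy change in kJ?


Hess's law: enthalpy is a state function, so add the step enthalpies.
dH_total = dH1 + dH2 = 225.7 + (-246.77)
dH_total = -21.07 kJ:

-21.07 kJ


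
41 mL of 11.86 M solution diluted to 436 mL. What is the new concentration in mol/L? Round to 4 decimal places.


Dilution: M1*V1 = M2*V2, solve for M2.
M2 = M1*V1 / V2
M2 = 11.86 * 41 / 436
M2 = 486.26 / 436
M2 = 1.11527523 mol/L, rounded to 4 dp:

1.1153 mol/L


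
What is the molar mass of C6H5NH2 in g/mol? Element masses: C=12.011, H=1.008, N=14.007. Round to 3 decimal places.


M = sum(count * atomic_mass) over atoms.
M = 6*12.011 + 7*1.008 + 1*14.007
M = 72.066 + 7.056 + 14.007
M = 93.129 g/mol, rounded to 3 dp:

93.129 g/mol


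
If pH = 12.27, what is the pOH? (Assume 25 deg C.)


At 25 deg C, pH + pOH = 14.
pOH = 14 - pH = 14 - 12.27
pOH = 1.73:

1.73


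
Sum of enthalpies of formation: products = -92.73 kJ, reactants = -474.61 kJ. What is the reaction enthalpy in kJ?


dH_rxn = sum(dH_f products) - sum(dH_f reactants)
dH_rxn = -92.73 - (-474.61)
dH_rxn = 381.88 kJ:

381.88 kJ


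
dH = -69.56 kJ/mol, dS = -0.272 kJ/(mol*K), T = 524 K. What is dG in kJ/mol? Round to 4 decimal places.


Gibbs: dG = dH - T*dS (consistent units, dS already in kJ/(mol*K)).
T*dS = 524 * -0.272 = -142.528
dG = -69.56 - (-142.528)
dG = 72.968 kJ/mol, rounded to 4 dp:

72.9680 kJ/mol


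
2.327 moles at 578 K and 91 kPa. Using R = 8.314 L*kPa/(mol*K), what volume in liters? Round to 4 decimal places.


PV = nRT, solve for V = nRT / P.
nRT = 2.327 * 8.314 * 578 = 11182.3799
V = 11182.3799 / 91
V = 122.8832956 L, rounded to 4 dp:

122.8833 L


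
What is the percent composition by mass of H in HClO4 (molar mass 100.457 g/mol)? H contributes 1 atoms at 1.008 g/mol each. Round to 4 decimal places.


pct = 100 * (n_elem * M_elem) / M_total
mass_contribution = 1 * 1.008 = 1.008 g/mol
pct = 100 * 1.008 / 100.457
pct = 1.0034144 %, rounded to 4 dp:

1.0034 %


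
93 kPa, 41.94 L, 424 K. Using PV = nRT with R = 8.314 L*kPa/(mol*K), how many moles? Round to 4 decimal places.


PV = nRT, solve for n = PV / (RT).
PV = 93 * 41.94 = 3900.42
RT = 8.314 * 424 = 3525.136
n = 3900.42 / 3525.136
n = 1.10645944 mol, rounded to 4 dp:

1.1065 mol


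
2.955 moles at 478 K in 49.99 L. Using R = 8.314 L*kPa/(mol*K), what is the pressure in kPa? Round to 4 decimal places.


PV = nRT, solve for P = nRT / V.
nRT = 2.955 * 8.314 * 478 = 11743.4419
P = 11743.4419 / 49.99
P = 234.91582116 kPa, rounded to 4 dp:

234.9158 kPa


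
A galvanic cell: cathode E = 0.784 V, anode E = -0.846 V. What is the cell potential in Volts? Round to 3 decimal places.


Standard cell potential: E_cell = E_cathode - E_anode.
E_cell = 0.784 - (-0.846)
E_cell = 1.63 V, rounded to 3 dp:

1.630 V


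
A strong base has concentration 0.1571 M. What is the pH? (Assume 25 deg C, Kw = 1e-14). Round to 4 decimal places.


A strong base dissociates completely, so [OH-] equals the given concentration.
pOH = -log10([OH-]) = -log10(0.1571) = 0.803824
pH = 14 - pOH = 14 - 0.803824
pH = 13.196176, rounded to 4 dp:

13.1962


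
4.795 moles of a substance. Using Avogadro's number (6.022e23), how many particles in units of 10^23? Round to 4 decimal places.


N = n * NA, then divide by 1e23 for the requested units.
N / 1e23 = n * 6.022
N / 1e23 = 4.795 * 6.022
N / 1e23 = 28.87549, rounded to 4 dp:

28.8755


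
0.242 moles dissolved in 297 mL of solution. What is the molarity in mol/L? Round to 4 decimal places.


Convert volume to liters: V_L = V_mL / 1000.
V_L = 297 / 1000 = 0.297 L
M = n / V_L = 0.242 / 0.297
M = 0.81481481 mol/L, rounded to 4 dp:

0.8148 mol/L


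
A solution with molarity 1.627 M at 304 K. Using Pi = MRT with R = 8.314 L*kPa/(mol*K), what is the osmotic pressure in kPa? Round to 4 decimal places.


Osmotic pressure (van't Hoff): Pi = M*R*T.
RT = 8.314 * 304 = 2527.456
Pi = 1.627 * 2527.456
Pi = 4112.170912 kPa, rounded to 4 dp:

4112.1709 kPa


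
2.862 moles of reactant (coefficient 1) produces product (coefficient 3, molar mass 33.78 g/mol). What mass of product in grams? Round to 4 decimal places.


Use the coefficient ratio to convert reactant moles to product moles, then multiply by the product's molar mass.
moles_P = moles_R * (coeff_P / coeff_R) = 2.862 * (3/1) = 8.586
mass_P = moles_P * M_P = 8.586 * 33.78
mass_P = 290.03508 g, rounded to 4 dp:

290.0351 g


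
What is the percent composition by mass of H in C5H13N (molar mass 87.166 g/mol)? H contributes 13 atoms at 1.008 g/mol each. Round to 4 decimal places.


pct = 100 * (n_elem * M_elem) / M_total
mass_contribution = 13 * 1.008 = 13.104 g/mol
pct = 100 * 13.104 / 87.166
pct = 15.03338458 %, rounded to 4 dp:

15.0334 %


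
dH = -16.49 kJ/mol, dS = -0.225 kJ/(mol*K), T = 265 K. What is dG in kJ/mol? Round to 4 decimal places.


Gibbs: dG = dH - T*dS (consistent units, dS already in kJ/(mol*K)).
T*dS = 265 * -0.225 = -59.625
dG = -16.49 - (-59.625)
dG = 43.135 kJ/mol, rounded to 4 dp:

43.1350 kJ/mol


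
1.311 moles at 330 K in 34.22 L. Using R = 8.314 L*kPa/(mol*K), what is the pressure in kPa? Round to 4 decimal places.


PV = nRT, solve for P = nRT / V.
nRT = 1.311 * 8.314 * 330 = 3596.8858
P = 3596.8858 / 34.22
P = 105.11063121 kPa, rounded to 4 dp:

105.1106 kPa


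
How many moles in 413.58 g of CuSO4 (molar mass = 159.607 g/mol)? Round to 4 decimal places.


n = mass / M
n = 413.58 / 159.607
n = 2.59123973 mol, rounded to 4 dp:

2.5912 mol


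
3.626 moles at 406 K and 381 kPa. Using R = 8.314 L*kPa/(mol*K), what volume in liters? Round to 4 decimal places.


PV = nRT, solve for V = nRT / P.
nRT = 3.626 * 8.314 * 406 = 12239.505
V = 12239.505 / 381
V = 32.12468504 L, rounded to 4 dp:

32.1247 L


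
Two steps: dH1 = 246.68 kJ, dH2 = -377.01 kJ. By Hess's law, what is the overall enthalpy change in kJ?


Hess's law: enthalpy is a state function, so add the step enthalpies.
dH_total = dH1 + dH2 = 246.68 + (-377.01)
dH_total = -130.33 kJ:

-130.33 kJ


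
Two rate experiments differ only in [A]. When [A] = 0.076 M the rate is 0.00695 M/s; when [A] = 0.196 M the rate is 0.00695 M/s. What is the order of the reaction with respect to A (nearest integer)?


Rate is proportional to [A]^n, so rate2/rate1 = ([A]2/[A]1)^n. Take logs to solve for n.
rate2/rate1 = 0.00695 / 0.00695 = 1.0
[A]2/[A]1 = 0.196 / 0.076 = 2.5789
n = ln(1.0) / ln(2.5789) = 0.0
Nearest integer order:

0


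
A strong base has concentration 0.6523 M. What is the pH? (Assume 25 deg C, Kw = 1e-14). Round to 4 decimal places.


A strong base dissociates completely, so [OH-] equals the given concentration.
pOH = -log10([OH-]) = -log10(0.6523) = 0.185553
pH = 14 - pOH = 14 - 0.185553
pH = 13.814447, rounded to 4 dp:

13.8144


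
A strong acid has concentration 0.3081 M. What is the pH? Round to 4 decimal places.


A strong acid dissociates completely, so [H+] equals the given concentration.
pH = -log10([H+]) = -log10(0.3081)
pH = 0.5113083, rounded to 4 dp:

0.5113


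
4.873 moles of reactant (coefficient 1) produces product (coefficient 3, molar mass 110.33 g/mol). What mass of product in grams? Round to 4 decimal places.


Use the coefficient ratio to convert reactant moles to product moles, then multiply by the product's molar mass.
moles_P = moles_R * (coeff_P / coeff_R) = 4.873 * (3/1) = 14.619
mass_P = moles_P * M_P = 14.619 * 110.33
mass_P = 1612.91427 g, rounded to 4 dp:

1612.9143 g


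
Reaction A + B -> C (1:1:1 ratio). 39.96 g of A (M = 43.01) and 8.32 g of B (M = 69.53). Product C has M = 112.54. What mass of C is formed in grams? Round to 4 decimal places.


Find moles of each reactant; the smaller value is the limiting reagent in a 1:1:1 reaction, so moles_C equals moles of the limiter.
n_A = mass_A / M_A = 39.96 / 43.01 = 0.929086 mol
n_B = mass_B / M_B = 8.32 / 69.53 = 0.119661 mol
Limiting reagent: B (smaller), n_limiting = 0.119661 mol
mass_C = n_limiting * M_C = 0.119661 * 112.54
mass_C = 13.46664894 g, rounded to 4 dp:

13.4666 g


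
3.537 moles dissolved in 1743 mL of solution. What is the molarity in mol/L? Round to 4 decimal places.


Convert volume to liters: V_L = V_mL / 1000.
V_L = 1743 / 1000 = 1.743 L
M = n / V_L = 3.537 / 1.743
M = 2.0292599 mol/L, rounded to 4 dp:

2.0293 mol/L


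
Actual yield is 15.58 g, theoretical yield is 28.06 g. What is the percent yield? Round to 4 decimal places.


% yield = 100 * actual / theoretical
% yield = 100 * 15.58 / 28.06
% yield = 55.52387741 %, rounded to 4 dp:

55.5239 %


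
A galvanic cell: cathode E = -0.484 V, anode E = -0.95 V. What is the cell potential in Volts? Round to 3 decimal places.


Standard cell potential: E_cell = E_cathode - E_anode.
E_cell = -0.484 - (-0.95)
E_cell = 0.466 V, rounded to 3 dp:

0.466 V


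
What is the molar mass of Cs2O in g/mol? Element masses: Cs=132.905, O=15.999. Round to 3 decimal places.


M = sum(count * atomic_mass) over atoms.
M = 2*132.905 + 1*15.999
M = 265.81 + 15.999
M = 281.809 g/mol, rounded to 3 dp:

281.809 g/mol


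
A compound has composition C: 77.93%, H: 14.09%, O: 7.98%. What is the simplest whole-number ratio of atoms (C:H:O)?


Assume 100 g of compound, divide each mass% by atomic mass to get moles, then normalize by the smallest to get a raw atom ratio.
Moles per 100 g: C: 77.93/12.011 = 6.4882, H: 14.09/1.008 = 13.9782, O: 7.98/15.999 = 0.4988
Raw ratio (divide by min = 0.4988): C: 13.008, H: 28.025, O: 1.0
Multiply by 1 to clear fractions: C: 13.008 ~= 13, H: 28.025 ~= 28, O: 1.0 ~= 1
Reduce by GCD to get the simplest whole-number ratio:

13:28:1


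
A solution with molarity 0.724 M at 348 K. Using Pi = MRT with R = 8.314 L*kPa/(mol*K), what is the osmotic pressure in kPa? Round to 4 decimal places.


Osmotic pressure (van't Hoff): Pi = M*R*T.
RT = 8.314 * 348 = 2893.272
Pi = 0.724 * 2893.272
Pi = 2094.728928 kPa, rounded to 4 dp:

2094.7289 kPa


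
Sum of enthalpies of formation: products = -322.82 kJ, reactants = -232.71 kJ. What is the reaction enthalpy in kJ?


dH_rxn = sum(dH_f products) - sum(dH_f reactants)
dH_rxn = -322.82 - (-232.71)
dH_rxn = -90.11 kJ:

-90.11 kJ


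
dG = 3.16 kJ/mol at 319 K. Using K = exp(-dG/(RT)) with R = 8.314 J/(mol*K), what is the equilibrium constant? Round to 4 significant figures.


dG is in kJ/mol; multiply by 1000 to match R in J/(mol*K).
RT = 8.314 * 319 = 2652.166 J/mol
exponent = -dG*1000 / (RT) = -(3.16*1000) / 2652.166 = -1.19147896
K = exp(-1.19147896)
K = 0.30377167, rounded to 4 significant figures:

0.3038


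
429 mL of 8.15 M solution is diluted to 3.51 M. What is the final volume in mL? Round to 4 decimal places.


Dilution: M1*V1 = M2*V2, solve for V2.
V2 = M1*V1 / M2
V2 = 8.15 * 429 / 3.51
V2 = 3496.35 / 3.51
V2 = 996.11111111 mL, rounded to 4 dp:

996.1111 mL


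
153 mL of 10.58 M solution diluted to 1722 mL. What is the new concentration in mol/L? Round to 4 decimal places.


Dilution: M1*V1 = M2*V2, solve for M2.
M2 = M1*V1 / V2
M2 = 10.58 * 153 / 1722
M2 = 1618.74 / 1722
M2 = 0.94003484 mol/L, rounded to 4 dp:

0.9400 mol/L


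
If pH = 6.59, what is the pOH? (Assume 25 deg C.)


At 25 deg C, pH + pOH = 14.
pOH = 14 - pH = 14 - 6.59
pOH = 7.41:

7.41


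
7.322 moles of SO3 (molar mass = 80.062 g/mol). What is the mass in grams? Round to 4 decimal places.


mass = n * M
mass = 7.322 * 80.062
mass = 586.213964 g, rounded to 4 dp:

586.2140 g


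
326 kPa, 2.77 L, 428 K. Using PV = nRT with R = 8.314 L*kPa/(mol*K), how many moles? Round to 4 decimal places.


PV = nRT, solve for n = PV / (RT).
PV = 326 * 2.77 = 903.02
RT = 8.314 * 428 = 3558.392
n = 903.02 / 3558.392
n = 0.25377193 mol, rounded to 4 dp:

0.2538 mol


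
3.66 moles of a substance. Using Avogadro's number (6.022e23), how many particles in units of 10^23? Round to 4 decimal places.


N = n * NA, then divide by 1e23 for the requested units.
N / 1e23 = n * 6.022
N / 1e23 = 3.66 * 6.022
N / 1e23 = 22.04052, rounded to 4 dp:

22.0405


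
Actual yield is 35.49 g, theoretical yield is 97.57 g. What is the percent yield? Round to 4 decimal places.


% yield = 100 * actual / theoretical
% yield = 100 * 35.49 / 97.57
% yield = 36.37388542 %, rounded to 4 dp:

36.3739 %


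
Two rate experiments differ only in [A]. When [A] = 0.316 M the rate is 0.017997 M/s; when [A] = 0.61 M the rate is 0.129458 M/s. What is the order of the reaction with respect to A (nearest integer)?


Rate is proportional to [A]^n, so rate2/rate1 = ([A]2/[A]1)^n. Take logs to solve for n.
rate2/rate1 = 0.129458 / 0.017997 = 7.1933
[A]2/[A]1 = 0.61 / 0.316 = 1.9304
n = ln(7.1933) / ln(1.9304) = 3.0
Nearest integer order:

3


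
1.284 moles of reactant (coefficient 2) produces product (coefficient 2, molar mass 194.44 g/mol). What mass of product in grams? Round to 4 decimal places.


Use the coefficient ratio to convert reactant moles to product moles, then multiply by the product's molar mass.
moles_P = moles_R * (coeff_P / coeff_R) = 1.284 * (2/2) = 1.284
mass_P = moles_P * M_P = 1.284 * 194.44
mass_P = 249.66096 g, rounded to 4 dp:

249.6610 g


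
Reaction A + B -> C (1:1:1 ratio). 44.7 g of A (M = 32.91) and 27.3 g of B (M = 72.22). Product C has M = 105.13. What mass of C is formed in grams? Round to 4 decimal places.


Find moles of each reactant; the smaller value is the limiting reagent in a 1:1:1 reaction, so moles_C equals moles of the limiter.
n_A = mass_A / M_A = 44.7 / 32.91 = 1.35825 mol
n_B = mass_B / M_B = 27.3 / 72.22 = 0.378012 mol
Limiting reagent: B (smaller), n_limiting = 0.378012 mol
mass_C = n_limiting * M_C = 0.378012 * 105.13
mass_C = 39.74040156 g, rounded to 4 dp:

39.7404 g


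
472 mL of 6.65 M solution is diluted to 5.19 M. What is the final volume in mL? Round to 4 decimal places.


Dilution: M1*V1 = M2*V2, solve for V2.
V2 = M1*V1 / M2
V2 = 6.65 * 472 / 5.19
V2 = 3138.8 / 5.19
V2 = 604.77842004 mL, rounded to 4 dp:

604.7784 mL


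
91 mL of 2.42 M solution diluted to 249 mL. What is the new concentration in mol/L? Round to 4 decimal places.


Dilution: M1*V1 = M2*V2, solve for M2.
M2 = M1*V1 / V2
M2 = 2.42 * 91 / 249
M2 = 220.22 / 249
M2 = 0.88441767 mol/L, rounded to 4 dp:

0.8844 mol/L


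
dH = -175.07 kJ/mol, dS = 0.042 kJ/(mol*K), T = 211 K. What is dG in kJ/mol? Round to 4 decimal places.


Gibbs: dG = dH - T*dS (consistent units, dS already in kJ/(mol*K)).
T*dS = 211 * 0.042 = 8.862
dG = -175.07 - (8.862)
dG = -183.932 kJ/mol, rounded to 4 dp:

-183.9320 kJ/mol


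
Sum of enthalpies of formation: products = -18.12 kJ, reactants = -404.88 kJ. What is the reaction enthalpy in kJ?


dH_rxn = sum(dH_f products) - sum(dH_f reactants)
dH_rxn = -18.12 - (-404.88)
dH_rxn = 386.76 kJ:

386.76 kJ


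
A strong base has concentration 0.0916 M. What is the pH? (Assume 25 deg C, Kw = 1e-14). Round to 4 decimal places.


A strong base dissociates completely, so [OH-] equals the given concentration.
pOH = -log10([OH-]) = -log10(0.0916) = 1.038105
pH = 14 - pOH = 14 - 1.038105
pH = 12.961895, rounded to 4 dp:

12.9619


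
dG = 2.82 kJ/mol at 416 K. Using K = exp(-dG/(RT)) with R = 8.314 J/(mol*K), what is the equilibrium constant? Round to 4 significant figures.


dG is in kJ/mol; multiply by 1000 to match R in J/(mol*K).
RT = 8.314 * 416 = 3458.624 J/mol
exponent = -dG*1000 / (RT) = -(2.82*1000) / 3458.624 = -0.81535316
K = exp(-0.81535316)
K = 0.44248303, rounded to 4 significant figures:

0.4425


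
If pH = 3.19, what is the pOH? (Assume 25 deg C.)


At 25 deg C, pH + pOH = 14.
pOH = 14 - pH = 14 - 3.19
pOH = 10.81:

10.81


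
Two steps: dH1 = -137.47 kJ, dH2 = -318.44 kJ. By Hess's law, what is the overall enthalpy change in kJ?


Hess's law: enthalpy is a state function, so add the step enthalpies.
dH_total = dH1 + dH2 = -137.47 + (-318.44)
dH_total = -455.91 kJ:

-455.91 kJ


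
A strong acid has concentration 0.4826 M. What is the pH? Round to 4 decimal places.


A strong acid dissociates completely, so [H+] equals the given concentration.
pH = -log10([H+]) = -log10(0.4826)
pH = 0.31641268, rounded to 4 dp:

0.3164


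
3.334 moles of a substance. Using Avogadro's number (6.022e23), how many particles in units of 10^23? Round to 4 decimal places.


N = n * NA, then divide by 1e23 for the requested units.
N / 1e23 = n * 6.022
N / 1e23 = 3.334 * 6.022
N / 1e23 = 20.077348, rounded to 4 dp:

20.0773


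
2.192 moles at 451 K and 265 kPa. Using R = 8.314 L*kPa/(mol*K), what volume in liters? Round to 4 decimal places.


PV = nRT, solve for V = nRT / P.
nRT = 2.192 * 8.314 * 451 = 8219.1539
V = 8219.1539 / 265
V = 31.01567509 L, rounded to 4 dp:

31.0157 L


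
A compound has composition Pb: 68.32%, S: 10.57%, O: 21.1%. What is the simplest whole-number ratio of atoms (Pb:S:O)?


Assume 100 g of compound, divide each mass% by atomic mass to get moles, then normalize by the smallest to get a raw atom ratio.
Moles per 100 g: Pb: 68.32/207.2 = 0.3297, S: 10.57/32.065 = 0.3296, O: 21.1/15.999 = 1.3188
Raw ratio (divide by min = 0.3296): Pb: 1.0, S: 1.0, O: 4.001
Multiply by 1 to clear fractions: Pb: 1.0 ~= 1, S: 1.0 ~= 1, O: 4.001 ~= 4
Reduce by GCD to get the simplest whole-number ratio:

1:1:4


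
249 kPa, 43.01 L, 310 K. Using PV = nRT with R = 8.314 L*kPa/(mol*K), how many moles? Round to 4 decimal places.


PV = nRT, solve for n = PV / (RT).
PV = 249 * 43.01 = 10709.49
RT = 8.314 * 310 = 2577.34
n = 10709.49 / 2577.34
n = 4.15524921 mol, rounded to 4 dp:

4.1552 mol


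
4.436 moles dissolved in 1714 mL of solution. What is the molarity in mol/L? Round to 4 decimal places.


Convert volume to liters: V_L = V_mL / 1000.
V_L = 1714 / 1000 = 1.714 L
M = n / V_L = 4.436 / 1.714
M = 2.58809802 mol/L, rounded to 4 dp:

2.5881 mol/L


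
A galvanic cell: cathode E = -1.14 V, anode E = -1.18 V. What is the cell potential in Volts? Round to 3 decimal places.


Standard cell potential: E_cell = E_cathode - E_anode.
E_cell = -1.14 - (-1.18)
E_cell = 0.04 V, rounded to 3 dp:

0.040 V


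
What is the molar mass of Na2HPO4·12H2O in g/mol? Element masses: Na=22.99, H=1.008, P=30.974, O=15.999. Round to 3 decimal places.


M = sum(count * atomic_mass) over atoms.
M = 2*22.99 + 25*1.008 + 1*30.974 + 16*15.999
M = 45.98 + 25.2 + 30.974 + 255.984
M = 358.138 g/mol, rounded to 3 dp:

358.138 g/mol


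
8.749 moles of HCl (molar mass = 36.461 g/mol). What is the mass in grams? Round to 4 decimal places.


mass = n * M
mass = 8.749 * 36.461
mass = 318.997289 g, rounded to 4 dp:

318.9973 g


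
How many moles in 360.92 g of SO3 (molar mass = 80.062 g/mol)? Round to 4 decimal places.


n = mass / M
n = 360.92 / 80.062
n = 4.5080063 mol, rounded to 4 dp:

4.5080 mol


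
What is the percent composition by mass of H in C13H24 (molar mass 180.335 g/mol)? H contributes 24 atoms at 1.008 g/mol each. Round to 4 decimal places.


pct = 100 * (n_elem * M_elem) / M_total
mass_contribution = 24 * 1.008 = 24.192 g/mol
pct = 100 * 24.192 / 180.335
pct = 13.41503313 %, rounded to 4 dp:

13.4150 %


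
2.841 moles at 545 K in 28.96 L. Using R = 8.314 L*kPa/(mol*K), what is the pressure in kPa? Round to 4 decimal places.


PV = nRT, solve for P = nRT / V.
nRT = 2.841 * 8.314 * 545 = 12872.9403
P = 12872.9403 / 28.96
P = 444.50760704 kPa, rounded to 4 dp:

444.5076 kPa


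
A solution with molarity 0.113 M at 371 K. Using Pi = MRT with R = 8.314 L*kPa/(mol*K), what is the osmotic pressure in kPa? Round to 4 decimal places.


Osmotic pressure (van't Hoff): Pi = M*R*T.
RT = 8.314 * 371 = 3084.494
Pi = 0.113 * 3084.494
Pi = 348.547822 kPa, rounded to 4 dp:

348.5478 kPa


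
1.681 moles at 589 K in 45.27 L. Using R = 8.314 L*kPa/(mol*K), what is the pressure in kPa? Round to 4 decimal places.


PV = nRT, solve for P = nRT / V.
nRT = 1.681 * 8.314 * 589 = 8231.7662
P = 8231.7662 / 45.27
P = 181.83711509 kPa, rounded to 4 dp:

181.8371 kPa


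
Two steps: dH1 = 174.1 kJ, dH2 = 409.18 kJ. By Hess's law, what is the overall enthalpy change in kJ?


Hess's law: enthalpy is a state function, so add the step enthalpies.
dH_total = dH1 + dH2 = 174.1 + (409.18)
dH_total = 583.28 kJ:

583.28 kJ


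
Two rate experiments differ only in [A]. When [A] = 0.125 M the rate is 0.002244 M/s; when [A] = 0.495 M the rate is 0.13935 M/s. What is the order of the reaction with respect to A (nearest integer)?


Rate is proportional to [A]^n, so rate2/rate1 = ([A]2/[A]1)^n. Take logs to solve for n.
rate2/rate1 = 0.13935 / 0.002244 = 62.0989
[A]2/[A]1 = 0.495 / 0.125 = 3.96
n = ln(62.0989) / ln(3.96) = 3.0
Nearest integer order:

3


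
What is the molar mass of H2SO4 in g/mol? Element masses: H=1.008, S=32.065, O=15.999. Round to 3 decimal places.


M = sum(count * atomic_mass) over atoms.
M = 2*1.008 + 1*32.065 + 4*15.999
M = 2.016 + 32.065 + 63.996
M = 98.077 g/mol, rounded to 3 dp:

98.077 g/mol


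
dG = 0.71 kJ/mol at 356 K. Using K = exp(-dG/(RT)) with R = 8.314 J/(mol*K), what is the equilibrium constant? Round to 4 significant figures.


dG is in kJ/mol; multiply by 1000 to match R in J/(mol*K).
RT = 8.314 * 356 = 2959.784 J/mol
exponent = -dG*1000 / (RT) = -(0.71*1000) / 2959.784 = -0.23988237
K = exp(-0.23988237)
K = 0.7867204, rounded to 4 significant figures:

0.7867


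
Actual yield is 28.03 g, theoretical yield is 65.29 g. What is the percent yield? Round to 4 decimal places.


% yield = 100 * actual / theoretical
% yield = 100 * 28.03 / 65.29
% yield = 42.93153622 %, rounded to 4 dp:

42.9315 %


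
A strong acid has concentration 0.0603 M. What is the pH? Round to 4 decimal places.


A strong acid dissociates completely, so [H+] equals the given concentration.
pH = -log10([H+]) = -log10(0.0603)
pH = 1.21968269, rounded to 4 dp:

1.2197


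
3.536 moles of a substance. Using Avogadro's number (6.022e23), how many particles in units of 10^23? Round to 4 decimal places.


N = n * NA, then divide by 1e23 for the requested units.
N / 1e23 = n * 6.022
N / 1e23 = 3.536 * 6.022
N / 1e23 = 21.293792, rounded to 4 dp:

21.2938


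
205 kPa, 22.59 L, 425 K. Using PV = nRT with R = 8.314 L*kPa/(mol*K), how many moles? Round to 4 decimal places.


PV = nRT, solve for n = PV / (RT).
PV = 205 * 22.59 = 4630.95
RT = 8.314 * 425 = 3533.45
n = 4630.95 / 3533.45
n = 1.31060295 mol, rounded to 4 dp:

1.3106 mol


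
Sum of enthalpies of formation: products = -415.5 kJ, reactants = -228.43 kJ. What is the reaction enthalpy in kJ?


dH_rxn = sum(dH_f products) - sum(dH_f reactants)
dH_rxn = -415.5 - (-228.43)
dH_rxn = -187.07 kJ:

-187.07 kJ


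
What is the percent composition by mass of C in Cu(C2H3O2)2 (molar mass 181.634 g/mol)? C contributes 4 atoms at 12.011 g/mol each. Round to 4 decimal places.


pct = 100 * (n_elem * M_elem) / M_total
mass_contribution = 4 * 12.011 = 48.044 g/mol
pct = 100 * 48.044 / 181.634
pct = 26.45099486 %, rounded to 4 dp:

26.4510 %


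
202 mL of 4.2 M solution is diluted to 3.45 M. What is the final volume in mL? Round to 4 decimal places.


Dilution: M1*V1 = M2*V2, solve for V2.
V2 = M1*V1 / M2
V2 = 4.2 * 202 / 3.45
V2 = 848.4 / 3.45
V2 = 245.91304348 mL, rounded to 4 dp:

245.9130 mL
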